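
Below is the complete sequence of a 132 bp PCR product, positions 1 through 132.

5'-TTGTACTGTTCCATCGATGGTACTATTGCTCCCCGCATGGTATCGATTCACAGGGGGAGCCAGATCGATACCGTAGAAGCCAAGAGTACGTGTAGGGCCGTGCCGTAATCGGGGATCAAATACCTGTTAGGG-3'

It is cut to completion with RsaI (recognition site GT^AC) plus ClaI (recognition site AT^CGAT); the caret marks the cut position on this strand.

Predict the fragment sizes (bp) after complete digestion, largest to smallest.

RsaI sites (GTAC) start at positions 3, 20, 86.
RsaI cuts after base 2 of each site, so after positions 4, 21, 87.
ClaI sites (ATCGAT) start at positions 13, 42, 64.
ClaI cuts after base 2 of each site, so after positions 14, 43, 65.
Combined cut positions: 4, 14, 21, 43, 65, 87.
Linear molecule, 6 cuts → 7 fragments:
  1–4 → 4 bp
  5–14 → 10 bp
  15–21 → 7 bp
  22–43 → 22 bp
  44–65 → 22 bp
  66–87 → 22 bp
  88–132 → 45 bp
Sorted largest to smallest: 45, 22, 22, 22, 10, 7, 4 bp.

45, 22, 22, 22, 10, 7, 4 bp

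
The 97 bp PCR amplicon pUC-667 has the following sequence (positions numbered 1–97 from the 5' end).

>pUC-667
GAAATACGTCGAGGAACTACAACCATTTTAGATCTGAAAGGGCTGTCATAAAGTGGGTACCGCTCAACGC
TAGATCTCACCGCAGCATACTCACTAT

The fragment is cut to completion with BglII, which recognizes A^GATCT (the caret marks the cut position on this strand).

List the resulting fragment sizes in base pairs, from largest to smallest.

BglII sites (AGATCT) start at positions 30, 72.
BglII cuts after the first base of each site, so after positions 30, 72.
Linear molecule, 2 cuts → 3 fragments:
  1–30 → 30 bp
  31–72 → 42 bp
  73–97 → 25 bp
Sorted largest to smallest: 42, 30, 25 bp.

42, 30, 25 bp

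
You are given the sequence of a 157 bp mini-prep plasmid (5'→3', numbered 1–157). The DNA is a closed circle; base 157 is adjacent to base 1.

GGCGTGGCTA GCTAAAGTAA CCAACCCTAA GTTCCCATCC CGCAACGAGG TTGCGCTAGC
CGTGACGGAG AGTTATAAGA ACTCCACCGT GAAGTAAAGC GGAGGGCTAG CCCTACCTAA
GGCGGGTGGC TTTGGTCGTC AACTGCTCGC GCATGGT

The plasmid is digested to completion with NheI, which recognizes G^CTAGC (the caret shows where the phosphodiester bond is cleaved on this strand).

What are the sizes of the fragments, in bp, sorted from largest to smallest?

NheI sites (GCTAGC) start at positions 7, 55, 106.
NheI cuts after the first base of each site, so after positions 7, 55, 106.
Circular molecule, 3 cuts → 3 fragments:
  8–55 → 48 bp
  56–106 → 51 bp
  107–157 then 1–7 → 51 + 7 = 58 bp
Sorted largest to smallest: 58, 51, 48 bp.

58, 51, 48 bp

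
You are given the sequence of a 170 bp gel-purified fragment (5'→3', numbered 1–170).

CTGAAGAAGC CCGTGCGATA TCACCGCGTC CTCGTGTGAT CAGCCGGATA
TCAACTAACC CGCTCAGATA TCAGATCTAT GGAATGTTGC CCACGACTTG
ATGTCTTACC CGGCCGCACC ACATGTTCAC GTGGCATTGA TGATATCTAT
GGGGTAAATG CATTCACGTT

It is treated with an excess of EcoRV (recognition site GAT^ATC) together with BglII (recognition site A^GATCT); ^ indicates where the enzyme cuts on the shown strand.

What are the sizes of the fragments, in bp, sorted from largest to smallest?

71, 30, 26, 20, 19, 4 bp

EcoRV sites (GATATC) start at positions 17, 47, 67, 142.
EcoRV cuts after base 3 of each site, so after positions 19, 49, 69, 144.
The BglII site (AGATCT) starts at position 73.
BglII cuts after the first base of each site, so after position 73.
Combined cut positions: 19, 49, 69, 73, 144.
Linear molecule, 5 cuts → 6 fragments:
  1–19 → 19 bp
  20–49 → 30 bp
  50–69 → 20 bp
  70–73 → 4 bp
  74–144 → 71 bp
  145–170 → 26 bp
Sorted largest to smallest: 71, 30, 26, 20, 19, 4 bp.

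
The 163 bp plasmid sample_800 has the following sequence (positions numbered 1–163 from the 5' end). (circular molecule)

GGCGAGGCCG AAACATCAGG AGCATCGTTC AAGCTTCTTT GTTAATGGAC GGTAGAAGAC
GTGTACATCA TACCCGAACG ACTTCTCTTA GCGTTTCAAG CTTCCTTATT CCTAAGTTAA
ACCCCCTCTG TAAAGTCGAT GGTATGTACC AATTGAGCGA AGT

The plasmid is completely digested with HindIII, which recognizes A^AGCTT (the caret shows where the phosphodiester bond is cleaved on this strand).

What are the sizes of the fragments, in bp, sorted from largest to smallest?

96, 67 bp

HindIII sites (AAGCTT) start at positions 31, 98.
HindIII cuts after the first base of each site, so after positions 31, 98.
Circular molecule, 2 cuts → 2 fragments:
  32–98 → 67 bp
  99–163 then 1–31 → 65 + 31 = 96 bp
Sorted largest to smallest: 96, 67 bp.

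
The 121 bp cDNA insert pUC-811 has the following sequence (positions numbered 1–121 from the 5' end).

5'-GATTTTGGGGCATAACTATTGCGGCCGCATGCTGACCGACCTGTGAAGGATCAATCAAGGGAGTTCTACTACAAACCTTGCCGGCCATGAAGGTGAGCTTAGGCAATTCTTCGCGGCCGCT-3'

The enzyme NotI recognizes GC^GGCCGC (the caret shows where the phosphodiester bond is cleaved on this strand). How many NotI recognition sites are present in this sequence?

2

GCGGCCGC occurs starting at positions 21, 113.
NotI cuts at 2 sites.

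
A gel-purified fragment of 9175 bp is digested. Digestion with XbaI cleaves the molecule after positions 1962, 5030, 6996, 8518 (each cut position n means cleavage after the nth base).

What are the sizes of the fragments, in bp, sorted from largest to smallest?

Linear molecule, 4 cuts → 5 fragments:
  1962 − 0 = 1962 bp
  5030 − 1962 = 3068 bp
  6996 − 5030 = 1966 bp
  8518 − 6996 = 1522 bp
  9175 − 8518 = 657 bp
Sorted largest to smallest: 3068, 1966, 1962, 1522, 657 bp.

3068, 1966, 1962, 1522, 657 bp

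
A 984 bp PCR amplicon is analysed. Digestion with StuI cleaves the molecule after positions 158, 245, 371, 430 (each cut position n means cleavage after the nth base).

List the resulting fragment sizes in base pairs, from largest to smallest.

Linear molecule, 4 cuts → 5 fragments:
  158 − 0 = 158 bp
  245 − 158 = 87 bp
  371 − 245 = 126 bp
  430 − 371 = 59 bp
  984 − 430 = 554 bp
Sorted largest to smallest: 554, 158, 126, 87, 59 bp.

554, 158, 126, 87, 59 bp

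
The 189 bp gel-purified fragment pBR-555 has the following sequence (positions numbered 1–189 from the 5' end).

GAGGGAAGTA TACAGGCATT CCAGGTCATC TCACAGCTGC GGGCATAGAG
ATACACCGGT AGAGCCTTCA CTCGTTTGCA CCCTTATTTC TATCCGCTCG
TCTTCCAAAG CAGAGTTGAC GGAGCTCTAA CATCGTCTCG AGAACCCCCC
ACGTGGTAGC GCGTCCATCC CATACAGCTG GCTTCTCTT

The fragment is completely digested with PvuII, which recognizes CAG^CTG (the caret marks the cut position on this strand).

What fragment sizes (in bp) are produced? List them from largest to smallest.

PvuII sites (CAGCTG) start at positions 34, 175.
PvuII cuts after base 3 of each site, so after positions 36, 177.
Linear molecule, 2 cuts → 3 fragments:
  1–36 → 36 bp
  37–177 → 141 bp
  178–189 → 12 bp
Sorted largest to smallest: 141, 36, 12 bp.

141, 36, 12 bp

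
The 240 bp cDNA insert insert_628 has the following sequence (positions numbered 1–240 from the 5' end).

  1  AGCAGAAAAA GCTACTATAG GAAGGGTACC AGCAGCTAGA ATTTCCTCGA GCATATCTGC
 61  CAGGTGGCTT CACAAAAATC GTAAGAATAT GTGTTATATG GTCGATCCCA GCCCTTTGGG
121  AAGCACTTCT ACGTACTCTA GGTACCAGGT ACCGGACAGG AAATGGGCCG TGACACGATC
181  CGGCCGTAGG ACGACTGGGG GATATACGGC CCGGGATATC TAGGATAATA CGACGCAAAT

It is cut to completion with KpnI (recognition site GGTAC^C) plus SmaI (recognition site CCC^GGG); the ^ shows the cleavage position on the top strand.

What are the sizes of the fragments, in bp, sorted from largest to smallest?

116, 60, 29, 28, 7 bp

KpnI sites (GGTACC) start at positions 25, 141, 148.
KpnI cuts after base 5 of each site (before the last base), so after positions 29, 145, 152.
The SmaI site (CCCGGG) starts at position 210.
SmaI cuts after base 3 of each site, so after position 212.
Combined cut positions: 29, 145, 152, 212.
Linear molecule, 4 cuts → 5 fragments:
  1–29 → 29 bp
  30–145 → 116 bp
  146–152 → 7 bp
  153–212 → 60 bp
  213–240 → 28 bp
Sorted largest to smallest: 116, 60, 29, 28, 7 bp.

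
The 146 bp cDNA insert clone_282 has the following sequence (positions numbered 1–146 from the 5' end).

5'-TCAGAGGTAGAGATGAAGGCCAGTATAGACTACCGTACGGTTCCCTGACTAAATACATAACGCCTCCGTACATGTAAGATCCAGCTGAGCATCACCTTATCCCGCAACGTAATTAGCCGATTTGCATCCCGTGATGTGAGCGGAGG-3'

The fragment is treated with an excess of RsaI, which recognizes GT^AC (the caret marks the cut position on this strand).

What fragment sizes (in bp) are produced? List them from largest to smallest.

77, 36, 33 bp

RsaI sites (GTAC) start at positions 35, 68.
RsaI cuts after base 2 of each site, so after positions 36, 69.
Linear molecule, 2 cuts → 3 fragments:
  1–36 → 36 bp
  37–69 → 33 bp
  70–146 → 77 bp
Sorted largest to smallest: 77, 36, 33 bp.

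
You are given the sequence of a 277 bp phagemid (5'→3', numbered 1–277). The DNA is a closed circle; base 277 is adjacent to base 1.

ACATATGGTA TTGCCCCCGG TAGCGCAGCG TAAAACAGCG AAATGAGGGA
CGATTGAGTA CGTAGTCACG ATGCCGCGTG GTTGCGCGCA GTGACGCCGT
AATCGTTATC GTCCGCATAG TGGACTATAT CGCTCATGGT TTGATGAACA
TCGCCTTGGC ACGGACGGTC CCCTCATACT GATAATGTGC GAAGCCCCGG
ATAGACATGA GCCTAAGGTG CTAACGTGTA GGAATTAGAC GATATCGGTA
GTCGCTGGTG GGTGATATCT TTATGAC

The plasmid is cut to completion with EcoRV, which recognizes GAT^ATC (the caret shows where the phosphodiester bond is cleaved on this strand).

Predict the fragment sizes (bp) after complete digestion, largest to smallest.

EcoRV sites (GATATC) start at positions 241, 264.
EcoRV cuts after base 3 of each site, so after positions 243, 266.
Circular molecule, 2 cuts → 2 fragments:
  244–266 → 23 bp
  267–277 then 1–243 → 11 + 243 = 254 bp
Sorted largest to smallest: 254, 23 bp.

254, 23 bp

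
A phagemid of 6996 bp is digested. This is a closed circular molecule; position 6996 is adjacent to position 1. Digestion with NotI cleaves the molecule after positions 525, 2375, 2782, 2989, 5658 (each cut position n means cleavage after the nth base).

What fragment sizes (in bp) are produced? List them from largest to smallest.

Circular molecule, 5 cuts → 5 fragments:
  2375 − 525 = 1850 bp
  2782 − 2375 = 407 bp
  2989 − 2782 = 207 bp
  5658 − 2989 = 2669 bp
  wrap: 6996 − 5658 + 525 = 1863 bp
Sorted largest to smallest: 2669, 1863, 1850, 407, 207 bp.

2669, 1863, 1850, 407, 207 bp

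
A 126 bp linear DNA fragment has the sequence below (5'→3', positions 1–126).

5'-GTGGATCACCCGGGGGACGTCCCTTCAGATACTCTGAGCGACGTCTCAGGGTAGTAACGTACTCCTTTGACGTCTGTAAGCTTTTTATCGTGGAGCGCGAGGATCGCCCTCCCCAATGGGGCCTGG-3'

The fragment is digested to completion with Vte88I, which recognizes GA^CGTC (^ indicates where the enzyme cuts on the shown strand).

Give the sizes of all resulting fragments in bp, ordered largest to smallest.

56, 29, 24, 17 bp

Vte88I sites (GACGTC) start at positions 16, 40, 69.
Vte88I cuts after base 2 of each site, so after positions 17, 41, 70.
Linear molecule, 3 cuts → 4 fragments:
  1–17 → 17 bp
  18–41 → 24 bp
  42–70 → 29 bp
  71–126 → 56 bp
Sorted largest to smallest: 56, 29, 24, 17 bp.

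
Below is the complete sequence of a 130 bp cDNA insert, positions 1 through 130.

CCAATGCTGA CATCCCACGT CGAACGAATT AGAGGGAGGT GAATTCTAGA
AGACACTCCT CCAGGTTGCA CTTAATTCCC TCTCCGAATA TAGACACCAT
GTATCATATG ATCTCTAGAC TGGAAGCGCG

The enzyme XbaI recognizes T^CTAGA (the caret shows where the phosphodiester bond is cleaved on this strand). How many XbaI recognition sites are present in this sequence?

2

TCTAGA occurs starting at positions 45, 114.
XbaI cuts at 2 sites.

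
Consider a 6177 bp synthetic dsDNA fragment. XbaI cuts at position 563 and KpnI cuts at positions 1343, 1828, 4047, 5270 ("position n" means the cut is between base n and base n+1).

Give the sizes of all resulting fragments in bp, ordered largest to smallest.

Combined cut positions (sorted): 563, 1343, 1828, 4047, 5270.
Linear molecule, 5 cuts → 6 fragments:
  563 − 0 = 563 bp
  1343 − 563 = 780 bp
  1828 − 1343 = 485 bp
  4047 − 1828 = 2219 bp
  5270 − 4047 = 1223 bp
  6177 − 5270 = 907 bp
Sorted largest to smallest: 2219, 1223, 907, 780, 563, 485 bp.

2219, 1223, 907, 780, 563, 485 bp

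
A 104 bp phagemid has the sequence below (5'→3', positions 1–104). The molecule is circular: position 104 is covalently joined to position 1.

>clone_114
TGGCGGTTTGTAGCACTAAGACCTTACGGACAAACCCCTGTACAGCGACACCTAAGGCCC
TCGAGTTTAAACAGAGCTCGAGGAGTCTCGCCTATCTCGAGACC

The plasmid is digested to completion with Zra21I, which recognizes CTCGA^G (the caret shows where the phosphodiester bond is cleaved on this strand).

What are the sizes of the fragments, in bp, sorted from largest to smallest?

68, 19, 17 bp

Zra21I sites (CTCGAG) start at positions 60, 77, 96.
Zra21I cuts after base 5 of each site (before the last base), so after positions 64, 81, 100.
Circular molecule, 3 cuts → 3 fragments:
  65–81 → 17 bp
  82–100 → 19 bp
  101–104 then 1–64 → 4 + 64 = 68 bp
Sorted largest to smallest: 68, 19, 17 bp.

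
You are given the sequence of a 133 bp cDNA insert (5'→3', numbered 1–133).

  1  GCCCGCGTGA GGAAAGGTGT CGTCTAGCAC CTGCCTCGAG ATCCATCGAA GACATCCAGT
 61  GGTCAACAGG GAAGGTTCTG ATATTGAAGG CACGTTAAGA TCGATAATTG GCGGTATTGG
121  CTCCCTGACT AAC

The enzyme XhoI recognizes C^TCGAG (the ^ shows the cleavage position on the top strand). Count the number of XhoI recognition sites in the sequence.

CTCGAG occurs starting at position 35.
XhoI cuts at 1 site.

1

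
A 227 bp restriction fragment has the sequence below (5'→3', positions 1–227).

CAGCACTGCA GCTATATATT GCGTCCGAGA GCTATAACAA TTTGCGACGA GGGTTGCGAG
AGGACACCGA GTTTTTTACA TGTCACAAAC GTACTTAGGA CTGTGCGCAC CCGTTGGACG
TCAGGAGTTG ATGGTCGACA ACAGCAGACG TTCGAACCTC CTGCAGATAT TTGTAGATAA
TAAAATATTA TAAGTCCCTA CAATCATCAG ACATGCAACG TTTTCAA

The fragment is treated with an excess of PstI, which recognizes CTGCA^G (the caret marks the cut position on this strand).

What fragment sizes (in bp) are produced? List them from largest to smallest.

PstI sites (CTGCAG) start at positions 6, 161.
PstI cuts after base 5 of each site (before the last base), so after positions 10, 165.
Linear molecule, 2 cuts → 3 fragments:
  1–10 → 10 bp
  11–165 → 155 bp
  166–227 → 62 bp
Sorted largest to smallest: 155, 62, 10 bp.

155, 62, 10 bp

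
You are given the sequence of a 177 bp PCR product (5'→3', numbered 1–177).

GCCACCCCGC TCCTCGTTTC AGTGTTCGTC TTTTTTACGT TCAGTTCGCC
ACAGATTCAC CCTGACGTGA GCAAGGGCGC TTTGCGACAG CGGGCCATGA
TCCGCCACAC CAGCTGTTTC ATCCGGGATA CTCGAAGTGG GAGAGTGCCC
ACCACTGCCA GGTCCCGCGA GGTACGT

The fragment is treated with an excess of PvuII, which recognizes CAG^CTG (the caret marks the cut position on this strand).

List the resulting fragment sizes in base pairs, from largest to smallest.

The PvuII site (CAGCTG) starts at position 111.
PvuII cuts after base 3 of each site, so after position 113.
Linear molecule, 1 cut → 2 fragments:
  1–113 → 113 bp
  114–177 → 64 bp
Sorted largest to smallest: 113, 64 bp.

113, 64 bp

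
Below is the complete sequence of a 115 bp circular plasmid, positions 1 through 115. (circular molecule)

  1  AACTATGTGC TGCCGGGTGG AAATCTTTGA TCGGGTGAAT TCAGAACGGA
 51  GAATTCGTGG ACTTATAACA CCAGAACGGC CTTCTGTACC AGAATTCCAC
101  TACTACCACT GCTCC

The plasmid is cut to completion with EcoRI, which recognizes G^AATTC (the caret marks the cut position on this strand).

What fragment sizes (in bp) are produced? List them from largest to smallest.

60, 41, 14 bp

EcoRI sites (GAATTC) start at positions 37, 51, 92.
EcoRI cuts after the first base of each site, so after positions 37, 51, 92.
Circular molecule, 3 cuts → 3 fragments:
  38–51 → 14 bp
  52–92 → 41 bp
  93–115 then 1–37 → 23 + 37 = 60 bp
Sorted largest to smallest: 60, 41, 14 bp.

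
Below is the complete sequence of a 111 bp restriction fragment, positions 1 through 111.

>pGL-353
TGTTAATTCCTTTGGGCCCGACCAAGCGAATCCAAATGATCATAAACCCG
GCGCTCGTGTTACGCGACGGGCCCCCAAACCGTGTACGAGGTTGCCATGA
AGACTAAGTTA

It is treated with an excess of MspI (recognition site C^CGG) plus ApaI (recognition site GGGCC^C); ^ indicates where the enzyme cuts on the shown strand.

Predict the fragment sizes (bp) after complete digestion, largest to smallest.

The MspI site (CCGG) starts at position 48.
MspI cuts after the first base of each site, so after position 48.
ApaI sites (GGGCCC) start at positions 14, 69.
ApaI cuts after base 5 of each site (before the last base), so after positions 18, 73.
Combined cut positions: 18, 48, 73.
Linear molecule, 3 cuts → 4 fragments:
  1–18 → 18 bp
  19–48 → 30 bp
  49–73 → 25 bp
  74–111 → 38 bp
Sorted largest to smallest: 38, 30, 25, 18 bp.

38, 30, 25, 18 bp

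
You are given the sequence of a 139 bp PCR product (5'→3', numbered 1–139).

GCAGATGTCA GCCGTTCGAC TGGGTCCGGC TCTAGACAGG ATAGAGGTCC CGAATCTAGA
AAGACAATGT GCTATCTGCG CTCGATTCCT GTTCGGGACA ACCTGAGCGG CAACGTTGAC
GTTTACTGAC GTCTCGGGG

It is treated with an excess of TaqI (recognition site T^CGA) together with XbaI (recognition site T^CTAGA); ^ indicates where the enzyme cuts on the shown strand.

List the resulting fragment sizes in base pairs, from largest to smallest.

57, 27, 24, 16, 15 bp

TaqI sites (TCGA) start at positions 16, 82.
TaqI cuts after the first base of each site, so after positions 16, 82.
XbaI sites (TCTAGA) start at positions 31, 55.
XbaI cuts after the first base of each site, so after positions 31, 55.
Combined cut positions: 16, 31, 55, 82.
Linear molecule, 4 cuts → 5 fragments:
  1–16 → 16 bp
  17–31 → 15 bp
  32–55 → 24 bp
  56–82 → 27 bp
  83–139 → 57 bp
Sorted largest to smallest: 57, 27, 24, 16, 15 bp.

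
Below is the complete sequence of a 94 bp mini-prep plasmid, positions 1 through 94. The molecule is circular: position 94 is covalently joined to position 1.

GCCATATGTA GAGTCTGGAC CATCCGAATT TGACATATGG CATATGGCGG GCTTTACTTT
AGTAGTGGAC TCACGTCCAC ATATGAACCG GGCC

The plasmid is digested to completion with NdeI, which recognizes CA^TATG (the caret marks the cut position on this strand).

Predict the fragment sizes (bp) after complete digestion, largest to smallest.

NdeI sites (CATATG) start at positions 3, 34, 41, 80.
NdeI cuts after base 2 of each site, so after positions 4, 35, 42, 81.
Circular molecule, 4 cuts → 4 fragments:
  5–35 → 31 bp
  36–42 → 7 bp
  43–81 → 39 bp
  82–94 then 1–4 → 13 + 4 = 17 bp
Sorted largest to smallest: 39, 31, 17, 7 bp.

39, 31, 17, 7 bp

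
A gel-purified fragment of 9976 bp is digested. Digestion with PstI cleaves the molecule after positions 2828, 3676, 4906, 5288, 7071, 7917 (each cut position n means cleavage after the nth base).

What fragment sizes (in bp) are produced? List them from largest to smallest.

Linear molecule, 6 cuts → 7 fragments:
  2828 − 0 = 2828 bp
  3676 − 2828 = 848 bp
  4906 − 3676 = 1230 bp
  5288 − 4906 = 382 bp
  7071 − 5288 = 1783 bp
  7917 − 7071 = 846 bp
  9976 − 7917 = 2059 bp
Sorted largest to smallest: 2828, 2059, 1783, 1230, 848, 846, 382 bp.

2828, 2059, 1783, 1230, 848, 846, 382 bp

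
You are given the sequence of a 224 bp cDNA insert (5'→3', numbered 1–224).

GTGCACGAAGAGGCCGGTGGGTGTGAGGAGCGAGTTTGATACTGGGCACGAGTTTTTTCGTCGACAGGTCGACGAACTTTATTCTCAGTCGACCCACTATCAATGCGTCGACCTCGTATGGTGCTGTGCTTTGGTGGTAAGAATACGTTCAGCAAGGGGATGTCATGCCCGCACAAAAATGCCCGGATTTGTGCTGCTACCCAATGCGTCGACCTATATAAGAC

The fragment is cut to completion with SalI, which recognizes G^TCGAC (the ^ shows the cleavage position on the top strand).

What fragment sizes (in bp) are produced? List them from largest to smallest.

101, 60, 20, 19, 16, 8 bp

SalI sites (GTCGAC) start at positions 60, 68, 88, 107, 208.
SalI cuts after the first base of each site, so after positions 60, 68, 88, 107, 208.
Linear molecule, 5 cuts → 6 fragments:
  1–60 → 60 bp
  61–68 → 8 bp
  69–88 → 20 bp
  89–107 → 19 bp
  108–208 → 101 bp
  209–224 → 16 bp
Sorted largest to smallest: 101, 60, 20, 19, 16, 8 bp.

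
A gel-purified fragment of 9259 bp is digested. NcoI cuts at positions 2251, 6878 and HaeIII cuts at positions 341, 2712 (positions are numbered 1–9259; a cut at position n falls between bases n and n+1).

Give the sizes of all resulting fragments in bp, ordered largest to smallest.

4166, 2381, 1910, 461, 341 bp

Combined cut positions (sorted): 341, 2251, 2712, 6878.
Linear molecule, 4 cuts → 5 fragments:
  341 − 0 = 341 bp
  2251 − 341 = 1910 bp
  2712 − 2251 = 461 bp
  6878 − 2712 = 4166 bp
  9259 − 6878 = 2381 bp
Sorted largest to smallest: 4166, 2381, 1910, 461, 341 bp.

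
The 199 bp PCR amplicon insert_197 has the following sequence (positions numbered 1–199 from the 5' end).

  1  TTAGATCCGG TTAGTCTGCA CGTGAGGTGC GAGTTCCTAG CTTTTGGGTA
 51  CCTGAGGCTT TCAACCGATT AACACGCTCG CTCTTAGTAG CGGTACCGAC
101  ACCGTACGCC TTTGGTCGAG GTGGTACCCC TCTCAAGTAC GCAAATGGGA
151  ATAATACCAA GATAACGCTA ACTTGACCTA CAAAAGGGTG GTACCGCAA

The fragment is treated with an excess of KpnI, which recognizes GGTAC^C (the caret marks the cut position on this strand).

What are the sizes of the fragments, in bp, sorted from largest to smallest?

KpnI sites (GGTACC) start at positions 47, 92, 123, 190.
KpnI cuts after base 5 of each site (before the last base), so after positions 51, 96, 127, 194.
Linear molecule, 4 cuts → 5 fragments:
  1–51 → 51 bp
  52–96 → 45 bp
  97–127 → 31 bp
  128–194 → 67 bp
  195–199 → 5 bp
Sorted largest to smallest: 67, 51, 45, 31, 5 bp.

67, 51, 45, 31, 5 bp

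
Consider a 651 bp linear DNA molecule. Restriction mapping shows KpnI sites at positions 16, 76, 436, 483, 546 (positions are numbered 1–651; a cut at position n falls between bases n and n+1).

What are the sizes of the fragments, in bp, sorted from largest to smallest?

360, 105, 63, 60, 47, 16 bp

Linear molecule, 5 cuts → 6 fragments:
  16 − 0 = 16 bp
  76 − 16 = 60 bp
  436 − 76 = 360 bp
  483 − 436 = 47 bp
  546 − 483 = 63 bp
  651 − 546 = 105 bp
Sorted largest to smallest: 360, 105, 63, 60, 47, 16 bp.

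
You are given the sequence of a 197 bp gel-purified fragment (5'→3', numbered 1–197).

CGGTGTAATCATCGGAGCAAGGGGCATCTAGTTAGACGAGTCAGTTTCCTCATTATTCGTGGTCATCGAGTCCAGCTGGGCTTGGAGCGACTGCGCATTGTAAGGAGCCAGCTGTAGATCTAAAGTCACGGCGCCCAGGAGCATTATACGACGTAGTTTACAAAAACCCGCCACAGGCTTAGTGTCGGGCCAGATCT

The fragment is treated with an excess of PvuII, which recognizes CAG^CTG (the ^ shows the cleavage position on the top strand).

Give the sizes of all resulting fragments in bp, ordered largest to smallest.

86, 75, 36 bp

PvuII sites (CAGCTG) start at positions 73, 109.
PvuII cuts after base 3 of each site, so after positions 75, 111.
Linear molecule, 2 cuts → 3 fragments:
  1–75 → 75 bp
  76–111 → 36 bp
  112–197 → 86 bp
Sorted largest to smallest: 86, 75, 36 bp.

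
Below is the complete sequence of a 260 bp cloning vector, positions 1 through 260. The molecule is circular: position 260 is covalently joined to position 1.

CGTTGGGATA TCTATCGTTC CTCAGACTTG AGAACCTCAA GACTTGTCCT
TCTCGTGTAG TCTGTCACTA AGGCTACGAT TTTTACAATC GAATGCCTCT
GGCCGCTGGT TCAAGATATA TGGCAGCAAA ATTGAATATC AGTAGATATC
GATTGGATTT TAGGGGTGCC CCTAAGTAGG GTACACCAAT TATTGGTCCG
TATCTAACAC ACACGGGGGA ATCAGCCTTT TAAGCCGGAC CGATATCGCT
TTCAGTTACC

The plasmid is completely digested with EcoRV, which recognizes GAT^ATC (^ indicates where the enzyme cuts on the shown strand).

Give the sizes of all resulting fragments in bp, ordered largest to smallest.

138, 97, 25 bp

EcoRV sites (GATATC) start at positions 7, 145, 242.
EcoRV cuts after base 3 of each site, so after positions 9, 147, 244.
Circular molecule, 3 cuts → 3 fragments:
  10–147 → 138 bp
  148–244 → 97 bp
  245–260 then 1–9 → 16 + 9 = 25 bp
Sorted largest to smallest: 138, 97, 25 bp.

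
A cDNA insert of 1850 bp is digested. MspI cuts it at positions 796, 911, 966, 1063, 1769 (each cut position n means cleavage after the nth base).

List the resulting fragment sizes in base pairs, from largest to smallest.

796, 706, 115, 97, 81, 55 bp

Linear molecule, 5 cuts → 6 fragments:
  796 − 0 = 796 bp
  911 − 796 = 115 bp
  966 − 911 = 55 bp
  1063 − 966 = 97 bp
  1769 − 1063 = 706 bp
  1850 − 1769 = 81 bp
Sorted largest to smallest: 796, 706, 115, 97, 81, 55 bp.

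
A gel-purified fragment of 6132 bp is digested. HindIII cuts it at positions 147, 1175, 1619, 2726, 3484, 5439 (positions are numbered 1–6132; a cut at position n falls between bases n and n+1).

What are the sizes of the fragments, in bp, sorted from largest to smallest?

Linear molecule, 6 cuts → 7 fragments:
  147 − 0 = 147 bp
  1175 − 147 = 1028 bp
  1619 − 1175 = 444 bp
  2726 − 1619 = 1107 bp
  3484 − 2726 = 758 bp
  5439 − 3484 = 1955 bp
  6132 − 5439 = 693 bp
Sorted largest to smallest: 1955, 1107, 1028, 758, 693, 444, 147 bp.

1955, 1107, 1028, 758, 693, 444, 147 bp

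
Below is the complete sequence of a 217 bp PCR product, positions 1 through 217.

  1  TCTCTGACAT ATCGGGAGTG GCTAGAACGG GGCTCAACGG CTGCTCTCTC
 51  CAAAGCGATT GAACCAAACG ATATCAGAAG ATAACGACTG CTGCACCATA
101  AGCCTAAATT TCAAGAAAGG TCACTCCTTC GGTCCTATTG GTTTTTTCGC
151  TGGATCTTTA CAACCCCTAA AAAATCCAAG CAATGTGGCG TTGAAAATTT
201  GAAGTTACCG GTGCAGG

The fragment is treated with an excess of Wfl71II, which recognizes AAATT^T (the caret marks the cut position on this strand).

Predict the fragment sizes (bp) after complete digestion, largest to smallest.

Wfl71II sites (AAATTT) start at positions 106, 195.
Wfl71II cuts after base 5 of each site (before the last base), so after positions 110, 199.
Linear molecule, 2 cuts → 3 fragments:
  1–110 → 110 bp
  111–199 → 89 bp
  200–217 → 18 bp
Sorted largest to smallest: 110, 89, 18 bp.

110, 89, 18 bp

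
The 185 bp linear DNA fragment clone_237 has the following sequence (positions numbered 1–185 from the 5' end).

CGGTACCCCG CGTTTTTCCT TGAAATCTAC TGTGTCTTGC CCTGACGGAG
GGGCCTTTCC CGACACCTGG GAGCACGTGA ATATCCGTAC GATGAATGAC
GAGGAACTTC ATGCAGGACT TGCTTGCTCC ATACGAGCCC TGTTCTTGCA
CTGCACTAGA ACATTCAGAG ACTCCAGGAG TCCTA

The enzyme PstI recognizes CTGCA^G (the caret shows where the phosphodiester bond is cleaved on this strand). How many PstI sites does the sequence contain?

No occurrence of CTGCAG is present in the sequence.
PstI does not cut: 0 sites.

0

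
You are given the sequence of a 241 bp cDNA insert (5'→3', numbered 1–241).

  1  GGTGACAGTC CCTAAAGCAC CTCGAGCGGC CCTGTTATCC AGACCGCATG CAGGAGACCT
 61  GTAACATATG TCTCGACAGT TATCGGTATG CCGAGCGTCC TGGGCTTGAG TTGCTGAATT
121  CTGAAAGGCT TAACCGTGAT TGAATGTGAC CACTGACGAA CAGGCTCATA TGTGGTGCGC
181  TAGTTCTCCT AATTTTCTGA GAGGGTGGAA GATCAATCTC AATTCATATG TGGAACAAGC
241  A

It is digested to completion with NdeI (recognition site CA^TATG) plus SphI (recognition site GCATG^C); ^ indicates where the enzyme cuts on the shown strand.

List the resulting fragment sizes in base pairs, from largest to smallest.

NdeI sites (CATATG) start at positions 65, 167, 225.
NdeI cuts after base 2 of each site, so after positions 66, 168, 226.
The SphI site (GCATGC) starts at position 46.
SphI cuts after base 5 of each site (before the last base), so after position 50.
Combined cut positions: 50, 66, 168, 226.
Linear molecule, 4 cuts → 5 fragments:
  1–50 → 50 bp
  51–66 → 16 bp
  67–168 → 102 bp
  169–226 → 58 bp
  227–241 → 15 bp
Sorted largest to smallest: 102, 58, 50, 16, 15 bp.

102, 58, 50, 16, 15 bp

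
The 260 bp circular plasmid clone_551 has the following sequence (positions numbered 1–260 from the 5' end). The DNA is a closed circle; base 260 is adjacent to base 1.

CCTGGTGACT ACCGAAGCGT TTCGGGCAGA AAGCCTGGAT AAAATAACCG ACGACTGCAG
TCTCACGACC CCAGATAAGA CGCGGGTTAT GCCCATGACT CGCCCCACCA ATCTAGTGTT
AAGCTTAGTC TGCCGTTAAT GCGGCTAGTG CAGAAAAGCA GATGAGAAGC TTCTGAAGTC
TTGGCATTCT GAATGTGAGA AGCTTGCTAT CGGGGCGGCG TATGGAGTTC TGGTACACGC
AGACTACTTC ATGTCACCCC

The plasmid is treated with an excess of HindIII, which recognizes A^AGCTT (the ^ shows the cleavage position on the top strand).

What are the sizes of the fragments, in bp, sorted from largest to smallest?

HindIII sites (AAGCTT) start at positions 121, 167, 200.
HindIII cuts after the first base of each site, so after positions 121, 167, 200.
Circular molecule, 3 cuts → 3 fragments:
  122–167 → 46 bp
  168–200 → 33 bp
  201–260 then 1–121 → 60 + 121 = 181 bp
Sorted largest to smallest: 181, 46, 33 bp.

181, 46, 33 bp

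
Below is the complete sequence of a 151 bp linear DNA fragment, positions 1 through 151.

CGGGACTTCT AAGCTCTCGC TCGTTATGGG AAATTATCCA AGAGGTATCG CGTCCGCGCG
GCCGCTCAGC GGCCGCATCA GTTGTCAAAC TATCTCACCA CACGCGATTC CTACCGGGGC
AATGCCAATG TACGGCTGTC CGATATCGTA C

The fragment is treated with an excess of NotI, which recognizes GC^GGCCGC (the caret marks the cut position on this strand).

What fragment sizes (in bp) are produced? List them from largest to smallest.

NotI sites (GCGGCCGC) start at positions 58, 69.
NotI cuts after base 2 of each site, so after positions 59, 70.
Linear molecule, 2 cuts → 3 fragments:
  1–59 → 59 bp
  60–70 → 11 bp
  71–151 → 81 bp
Sorted largest to smallest: 81, 59, 11 bp.

81, 59, 11 bp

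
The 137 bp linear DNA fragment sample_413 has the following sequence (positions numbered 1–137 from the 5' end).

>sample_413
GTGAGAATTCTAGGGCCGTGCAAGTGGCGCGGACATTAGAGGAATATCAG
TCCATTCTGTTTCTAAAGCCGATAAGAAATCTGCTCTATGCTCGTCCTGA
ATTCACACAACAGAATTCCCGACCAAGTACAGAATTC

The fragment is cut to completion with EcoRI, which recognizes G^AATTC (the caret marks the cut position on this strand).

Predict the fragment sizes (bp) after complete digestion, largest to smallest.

94, 19, 14, 5, 5 bp

EcoRI sites (GAATTC) start at positions 5, 99, 113, 132.
EcoRI cuts after the first base of each site, so after positions 5, 99, 113, 132.
Linear molecule, 4 cuts → 5 fragments:
  1–5 → 5 bp
  6–99 → 94 bp
  100–113 → 14 bp
  114–132 → 19 bp
  133–137 → 5 bp
Sorted largest to smallest: 94, 19, 14, 5, 5 bp.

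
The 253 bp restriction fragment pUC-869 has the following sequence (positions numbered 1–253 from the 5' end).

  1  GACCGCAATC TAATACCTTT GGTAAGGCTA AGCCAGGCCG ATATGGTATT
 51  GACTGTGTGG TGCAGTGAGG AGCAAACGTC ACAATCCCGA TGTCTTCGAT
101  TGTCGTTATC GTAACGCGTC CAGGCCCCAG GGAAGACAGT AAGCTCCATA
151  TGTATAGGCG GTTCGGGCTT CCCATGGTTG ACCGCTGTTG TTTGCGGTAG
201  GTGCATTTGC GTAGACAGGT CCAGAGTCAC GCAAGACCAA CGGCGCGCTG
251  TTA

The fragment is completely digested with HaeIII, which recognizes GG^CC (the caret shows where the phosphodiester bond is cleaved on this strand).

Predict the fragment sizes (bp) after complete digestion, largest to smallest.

129, 87, 37 bp

HaeIII sites (GGCC) start at positions 36, 123.
HaeIII cuts after base 2 of each site, so after positions 37, 124.
Linear molecule, 2 cuts → 3 fragments:
  1–37 → 37 bp
  38–124 → 87 bp
  125–253 → 129 bp
Sorted largest to smallest: 129, 87, 37 bp.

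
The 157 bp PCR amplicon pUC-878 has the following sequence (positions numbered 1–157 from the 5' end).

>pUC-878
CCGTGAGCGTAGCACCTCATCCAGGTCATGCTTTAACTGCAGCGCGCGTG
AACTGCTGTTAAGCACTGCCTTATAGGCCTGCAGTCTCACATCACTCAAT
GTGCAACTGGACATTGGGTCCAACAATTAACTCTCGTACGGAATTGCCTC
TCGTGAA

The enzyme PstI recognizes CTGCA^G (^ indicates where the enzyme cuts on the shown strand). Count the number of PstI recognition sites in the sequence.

CTGCAG occurs starting at positions 37, 79.
PstI cuts at 2 sites.

2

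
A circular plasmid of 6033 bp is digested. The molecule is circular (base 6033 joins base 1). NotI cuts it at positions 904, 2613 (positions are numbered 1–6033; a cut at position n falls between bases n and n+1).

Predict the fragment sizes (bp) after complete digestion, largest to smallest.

Circular molecule, 2 cuts → 2 fragments:
  2613 − 904 = 1709 bp
  wrap: 6033 − 2613 + 904 = 4324 bp
Sorted largest to smallest: 4324, 1709 bp.

4324, 1709 bp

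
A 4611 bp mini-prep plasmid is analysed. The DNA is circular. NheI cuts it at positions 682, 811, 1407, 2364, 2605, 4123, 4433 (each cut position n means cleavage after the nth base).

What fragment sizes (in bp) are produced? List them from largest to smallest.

Circular molecule, 7 cuts → 7 fragments:
  811 − 682 = 129 bp
  1407 − 811 = 596 bp
  2364 − 1407 = 957 bp
  2605 − 2364 = 241 bp
  4123 − 2605 = 1518 bp
  4433 − 4123 = 310 bp
  wrap: 4611 − 4433 + 682 = 860 bp
Sorted largest to smallest: 1518, 957, 860, 596, 310, 241, 129 bp.

1518, 957, 860, 596, 310, 241, 129 bp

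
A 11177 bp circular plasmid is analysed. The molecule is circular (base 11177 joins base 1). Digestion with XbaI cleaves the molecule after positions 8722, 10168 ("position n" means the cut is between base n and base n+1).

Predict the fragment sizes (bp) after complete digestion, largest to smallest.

Circular molecule, 2 cuts → 2 fragments:
  10168 − 8722 = 1446 bp
  wrap: 11177 − 10168 + 8722 = 9731 bp
Sorted largest to smallest: 9731, 1446 bp.

9731, 1446 bp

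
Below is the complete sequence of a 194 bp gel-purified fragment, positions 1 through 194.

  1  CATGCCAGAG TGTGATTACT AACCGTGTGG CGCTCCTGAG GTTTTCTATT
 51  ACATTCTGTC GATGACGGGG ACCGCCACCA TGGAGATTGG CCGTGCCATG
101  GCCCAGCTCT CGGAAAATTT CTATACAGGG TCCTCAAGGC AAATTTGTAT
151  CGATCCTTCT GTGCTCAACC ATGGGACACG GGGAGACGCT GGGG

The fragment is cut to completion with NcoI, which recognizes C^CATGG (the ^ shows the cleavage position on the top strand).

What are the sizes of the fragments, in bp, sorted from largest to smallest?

NcoI sites (CCATGG) start at positions 78, 96, 169.
NcoI cuts after the first base of each site, so after positions 78, 96, 169.
Linear molecule, 3 cuts → 4 fragments:
  1–78 → 78 bp
  79–96 → 18 bp
  97–169 → 73 bp
  170–194 → 25 bp
Sorted largest to smallest: 78, 73, 25, 18 bp.

78, 73, 25, 18 bp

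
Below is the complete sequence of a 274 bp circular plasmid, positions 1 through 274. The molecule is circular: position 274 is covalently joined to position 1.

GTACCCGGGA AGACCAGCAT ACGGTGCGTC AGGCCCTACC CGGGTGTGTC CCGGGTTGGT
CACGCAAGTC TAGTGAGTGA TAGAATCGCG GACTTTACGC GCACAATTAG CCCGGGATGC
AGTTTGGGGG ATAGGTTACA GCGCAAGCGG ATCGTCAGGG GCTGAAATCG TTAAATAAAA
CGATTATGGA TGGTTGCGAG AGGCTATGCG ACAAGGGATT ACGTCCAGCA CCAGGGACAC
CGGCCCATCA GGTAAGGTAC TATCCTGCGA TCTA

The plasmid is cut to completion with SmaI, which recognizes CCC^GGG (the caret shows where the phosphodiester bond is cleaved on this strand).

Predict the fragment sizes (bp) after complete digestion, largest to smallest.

SmaI sites (CCCGGG) start at positions 4, 39, 50, 111.
SmaI cuts after base 3 of each site, so after positions 6, 41, 52, 113.
Circular molecule, 4 cuts → 4 fragments:
  7–41 → 35 bp
  42–52 → 11 bp
  53–113 → 61 bp
  114–274 then 1–6 → 161 + 6 = 167 bp
Sorted largest to smallest: 167, 61, 35, 11 bp.

167, 61, 35, 11 bp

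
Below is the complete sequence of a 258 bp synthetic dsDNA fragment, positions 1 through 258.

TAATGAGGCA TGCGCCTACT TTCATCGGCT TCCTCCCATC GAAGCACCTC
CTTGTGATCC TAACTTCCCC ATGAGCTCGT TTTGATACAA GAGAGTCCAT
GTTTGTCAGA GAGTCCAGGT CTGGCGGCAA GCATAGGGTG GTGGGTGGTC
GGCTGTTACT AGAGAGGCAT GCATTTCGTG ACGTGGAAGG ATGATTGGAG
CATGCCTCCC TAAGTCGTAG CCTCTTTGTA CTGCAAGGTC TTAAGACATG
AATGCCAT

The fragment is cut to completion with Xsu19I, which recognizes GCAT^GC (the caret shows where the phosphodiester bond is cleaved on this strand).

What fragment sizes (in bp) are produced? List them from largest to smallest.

Xsu19I sites (GCATGC) start at positions 8, 167, 200.
Xsu19I cuts after base 4 of each site, so after positions 11, 170, 203.
Linear molecule, 3 cuts → 4 fragments:
  1–11 → 11 bp
  12–170 → 159 bp
  171–203 → 33 bp
  204–258 → 55 bp
Sorted largest to smallest: 159, 55, 33, 11 bp.

159, 55, 33, 11 bp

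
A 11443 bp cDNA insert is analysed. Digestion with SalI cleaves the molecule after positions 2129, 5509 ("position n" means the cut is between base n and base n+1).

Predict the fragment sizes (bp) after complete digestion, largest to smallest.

5934, 3380, 2129 bp

Linear molecule, 2 cuts → 3 fragments:
  2129 − 0 = 2129 bp
  5509 − 2129 = 3380 bp
  11443 − 5509 = 5934 bp
Sorted largest to smallest: 5934, 3380, 2129 bp.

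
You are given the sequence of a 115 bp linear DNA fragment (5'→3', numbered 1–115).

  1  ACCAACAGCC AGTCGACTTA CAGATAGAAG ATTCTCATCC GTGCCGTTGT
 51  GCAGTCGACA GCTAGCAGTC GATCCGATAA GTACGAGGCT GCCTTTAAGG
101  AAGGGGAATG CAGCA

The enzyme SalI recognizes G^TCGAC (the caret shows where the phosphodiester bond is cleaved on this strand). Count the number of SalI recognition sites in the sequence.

2

GTCGAC occurs starting at positions 12, 54.
SalI cuts at 2 sites.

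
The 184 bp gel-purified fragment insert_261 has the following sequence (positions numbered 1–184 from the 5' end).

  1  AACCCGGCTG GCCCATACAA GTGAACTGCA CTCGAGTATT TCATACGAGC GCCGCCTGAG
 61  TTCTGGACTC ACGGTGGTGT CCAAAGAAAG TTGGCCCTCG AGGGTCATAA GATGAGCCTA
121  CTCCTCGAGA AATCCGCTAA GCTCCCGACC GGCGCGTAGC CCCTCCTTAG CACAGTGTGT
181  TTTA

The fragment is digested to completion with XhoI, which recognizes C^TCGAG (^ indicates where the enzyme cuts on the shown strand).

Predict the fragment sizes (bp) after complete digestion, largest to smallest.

XhoI sites (CTCGAG) start at positions 31, 97, 124.
XhoI cuts after the first base of each site, so after positions 31, 97, 124.
Linear molecule, 3 cuts → 4 fragments:
  1–31 → 31 bp
  32–97 → 66 bp
  98–124 → 27 bp
  125–184 → 60 bp
Sorted largest to smallest: 66, 60, 31, 27 bp.

66, 60, 31, 27 bp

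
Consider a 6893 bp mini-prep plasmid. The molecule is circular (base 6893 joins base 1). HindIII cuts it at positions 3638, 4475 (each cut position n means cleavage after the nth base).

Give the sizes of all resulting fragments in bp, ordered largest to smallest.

Circular molecule, 2 cuts → 2 fragments:
  4475 − 3638 = 837 bp
  wrap: 6893 − 4475 + 3638 = 6056 bp
Sorted largest to smallest: 6056, 837 bp.

6056, 837 bp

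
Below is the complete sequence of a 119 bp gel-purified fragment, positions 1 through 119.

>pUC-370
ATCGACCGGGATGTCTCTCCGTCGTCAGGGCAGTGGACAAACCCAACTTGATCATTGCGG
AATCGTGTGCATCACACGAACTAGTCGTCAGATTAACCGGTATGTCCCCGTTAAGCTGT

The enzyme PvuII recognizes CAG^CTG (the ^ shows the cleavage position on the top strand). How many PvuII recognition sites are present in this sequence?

No occurrence of CAGCTG is present in the sequence.
PvuII does not cut: 0 sites.

0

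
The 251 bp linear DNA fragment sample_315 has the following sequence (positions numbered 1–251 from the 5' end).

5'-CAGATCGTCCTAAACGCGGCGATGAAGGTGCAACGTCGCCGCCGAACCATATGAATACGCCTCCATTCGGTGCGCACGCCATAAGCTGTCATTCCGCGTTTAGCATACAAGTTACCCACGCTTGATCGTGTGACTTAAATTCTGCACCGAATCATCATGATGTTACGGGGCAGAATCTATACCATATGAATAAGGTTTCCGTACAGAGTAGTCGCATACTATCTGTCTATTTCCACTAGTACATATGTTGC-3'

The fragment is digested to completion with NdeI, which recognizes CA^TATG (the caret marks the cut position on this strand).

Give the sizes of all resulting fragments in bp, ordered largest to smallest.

NdeI sites (CATATG) start at positions 48, 183, 242.
NdeI cuts after base 2 of each site, so after positions 49, 184, 243.
Linear molecule, 3 cuts → 4 fragments:
  1–49 → 49 bp
  50–184 → 135 bp
  185–243 → 59 bp
  244–251 → 8 bp
Sorted largest to smallest: 135, 59, 49, 8 bp.

135, 59, 49, 8 bp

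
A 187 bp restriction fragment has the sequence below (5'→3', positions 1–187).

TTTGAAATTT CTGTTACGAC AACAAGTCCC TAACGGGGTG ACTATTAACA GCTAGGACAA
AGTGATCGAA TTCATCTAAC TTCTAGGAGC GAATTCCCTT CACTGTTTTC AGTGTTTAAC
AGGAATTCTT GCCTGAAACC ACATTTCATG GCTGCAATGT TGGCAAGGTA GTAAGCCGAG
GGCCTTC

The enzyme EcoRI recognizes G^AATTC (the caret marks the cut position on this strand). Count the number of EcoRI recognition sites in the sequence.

3

GAATTC occurs starting at positions 68, 91, 123.
EcoRI cuts at 3 sites.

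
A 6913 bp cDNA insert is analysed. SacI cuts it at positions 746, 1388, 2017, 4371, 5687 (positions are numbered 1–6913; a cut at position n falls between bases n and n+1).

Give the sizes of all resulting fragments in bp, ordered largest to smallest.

2354, 1316, 1226, 746, 642, 629 bp

Linear molecule, 5 cuts → 6 fragments:
  746 − 0 = 746 bp
  1388 − 746 = 642 bp
  2017 − 1388 = 629 bp
  4371 − 2017 = 2354 bp
  5687 − 4371 = 1316 bp
  6913 − 5687 = 1226 bp
Sorted largest to smallest: 2354, 1316, 1226, 746, 642, 629 bp.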